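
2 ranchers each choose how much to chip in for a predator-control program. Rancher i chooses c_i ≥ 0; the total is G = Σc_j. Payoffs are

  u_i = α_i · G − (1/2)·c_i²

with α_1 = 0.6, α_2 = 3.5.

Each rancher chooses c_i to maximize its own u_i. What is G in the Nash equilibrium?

Rancher i's FOC: ∂u_i/∂c_i = α_i − c_i = 0, so c_i* = α_i.
NE contributions = (0.6, 3.5); G = 4.1.

4.1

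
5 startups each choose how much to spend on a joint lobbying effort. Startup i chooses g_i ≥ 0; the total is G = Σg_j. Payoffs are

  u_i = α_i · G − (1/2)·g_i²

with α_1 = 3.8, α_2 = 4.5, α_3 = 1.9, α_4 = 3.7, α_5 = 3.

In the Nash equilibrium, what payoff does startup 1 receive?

57

Startup i's FOC: ∂u_i/∂g_i = α_i − g_i = 0, so g_i* = α_i.
NE contributions = (3.8, 4.5, 1.9, 3.7, 3); G = 16.9.
u_1 = α_1·G − ½·(g_1)² = 3.8·16.9 − ½·3.8² = 57.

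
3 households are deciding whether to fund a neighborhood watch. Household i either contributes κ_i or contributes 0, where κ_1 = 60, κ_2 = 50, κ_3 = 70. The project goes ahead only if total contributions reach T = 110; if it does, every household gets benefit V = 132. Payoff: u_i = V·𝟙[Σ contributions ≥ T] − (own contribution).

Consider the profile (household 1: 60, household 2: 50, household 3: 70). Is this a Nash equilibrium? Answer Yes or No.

Total = 180 ≥ 110: provided.
Household 1 (pledges 60, payoff 72): dropping to 0 → total 120, payoff 132. Profitable deviation.

No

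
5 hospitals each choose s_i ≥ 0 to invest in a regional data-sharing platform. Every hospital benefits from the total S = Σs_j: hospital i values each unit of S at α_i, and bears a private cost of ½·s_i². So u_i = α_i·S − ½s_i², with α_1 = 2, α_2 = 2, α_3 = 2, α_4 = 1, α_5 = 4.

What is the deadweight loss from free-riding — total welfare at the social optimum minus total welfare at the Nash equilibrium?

Hospital i's FOC: ∂u_i/∂s_i = α_i − s_i = 0, so s_i* = α_i.
NE contributions = (2, 2, 2, 1, 4); S = 11.
W^NE = (Σα)·S − ½Σα_i² = 11² − ½·29 = 106.5.
Planner sets s_i = Σα_j = 11 for every i, so S^SO = 5·11 = 55.
W^SO = (Σα)·S^SO − ½·5·(Σα)² = (5/2)·11² = 302.5.
Deadweight loss = W^SO − W^NE = 196.

196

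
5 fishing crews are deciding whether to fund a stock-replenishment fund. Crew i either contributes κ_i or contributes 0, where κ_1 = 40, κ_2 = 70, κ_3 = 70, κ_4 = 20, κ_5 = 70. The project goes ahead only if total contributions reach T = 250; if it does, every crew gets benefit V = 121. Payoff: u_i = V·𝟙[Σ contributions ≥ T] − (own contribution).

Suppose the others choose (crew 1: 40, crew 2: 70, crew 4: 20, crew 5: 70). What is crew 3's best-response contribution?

Others' total = 200. Contributing 70 brings total to 270 ≥ 250: gain V − κ_3 = 51.
Best response: 70.

70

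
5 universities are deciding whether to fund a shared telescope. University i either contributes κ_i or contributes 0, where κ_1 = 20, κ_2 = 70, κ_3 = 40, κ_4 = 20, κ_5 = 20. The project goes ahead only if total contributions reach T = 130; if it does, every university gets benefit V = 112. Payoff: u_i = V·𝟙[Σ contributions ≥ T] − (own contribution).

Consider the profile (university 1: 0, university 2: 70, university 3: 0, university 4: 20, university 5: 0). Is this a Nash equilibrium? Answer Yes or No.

Total = 90 < 130: not provided.
University 1 (pledges 0, payoff 0): pledging 20 → total 110, payoff -20. No gain.
University 2 (pledges 70, payoff -70): dropping to 0 → total 20, payoff 0. Profitable deviation.

No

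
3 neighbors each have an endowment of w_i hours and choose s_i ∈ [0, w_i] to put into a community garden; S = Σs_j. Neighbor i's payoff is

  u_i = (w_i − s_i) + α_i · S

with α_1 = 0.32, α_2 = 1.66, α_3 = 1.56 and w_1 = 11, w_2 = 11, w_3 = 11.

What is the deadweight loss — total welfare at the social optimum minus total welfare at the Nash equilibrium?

27.94

∂u_i/∂s_i = α_i − 1, so neighbor i contributes w_i if α_i > 1, else 0.
α_i > 1 for i ∈ {2, 3}; NE contributions (0, 11, 11), S = 22.
W^NE = Σw_i − S^NE + (Σα_i)·S^NE = 33 + 2.54·22 = 88.88.
Planner: ∂(Σu_j)/∂s_i = Σα_j − 1 = 2.54 > 0, so everyone contributes w_i; S^SO = 33, W^SO = 33 + 2.54·33 = 116.82.
Deadweight loss = 27.94.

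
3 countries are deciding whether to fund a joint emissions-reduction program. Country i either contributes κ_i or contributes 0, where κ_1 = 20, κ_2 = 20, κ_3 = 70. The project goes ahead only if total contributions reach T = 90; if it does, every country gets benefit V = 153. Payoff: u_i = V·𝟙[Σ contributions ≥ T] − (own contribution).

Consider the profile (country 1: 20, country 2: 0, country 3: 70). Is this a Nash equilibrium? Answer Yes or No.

Yes

Total = 90 ≥ 90: provided.
Country 1 (pledges 20, payoff 133): dropping to 0 → total 70, payoff 0. No gain.
Country 2 (pledges 0, payoff 153): pledging 20 → total 110, payoff 133. No gain.
Country 3 (pledges 70, payoff 83): dropping to 0 → total 20, payoff 0. No gain.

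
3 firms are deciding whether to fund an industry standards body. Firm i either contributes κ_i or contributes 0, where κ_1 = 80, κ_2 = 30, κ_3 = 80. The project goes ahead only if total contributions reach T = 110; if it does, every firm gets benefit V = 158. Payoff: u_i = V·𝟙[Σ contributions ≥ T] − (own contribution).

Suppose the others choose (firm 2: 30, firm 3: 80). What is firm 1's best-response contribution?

0

Others' total = 110 ≥ 110; contributing adds cost 80 for no extra benefit.
Best response: 0.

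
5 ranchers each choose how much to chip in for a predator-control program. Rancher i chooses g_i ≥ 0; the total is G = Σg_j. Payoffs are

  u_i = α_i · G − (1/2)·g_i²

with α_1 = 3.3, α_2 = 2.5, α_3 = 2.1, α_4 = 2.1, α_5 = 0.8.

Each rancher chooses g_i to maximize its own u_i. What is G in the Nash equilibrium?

10.8

Rancher i's FOC: ∂u_i/∂g_i = α_i − g_i = 0, so g_i* = α_i.
NE contributions = (3.3, 2.5, 2.1, 2.1, 0.8); G = 10.8.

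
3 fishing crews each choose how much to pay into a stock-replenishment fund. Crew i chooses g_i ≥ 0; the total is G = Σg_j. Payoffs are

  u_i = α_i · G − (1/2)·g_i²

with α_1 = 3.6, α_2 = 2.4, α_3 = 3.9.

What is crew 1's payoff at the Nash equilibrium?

Crew i's FOC: ∂u_i/∂g_i = α_i − g_i = 0, so g_i* = α_i.
NE contributions = (3.6, 2.4, 3.9); G = 9.9.
u_1 = α_1·G − ½·(g_1)² = 3.6·9.9 − ½·3.6² = 29.16.

29.16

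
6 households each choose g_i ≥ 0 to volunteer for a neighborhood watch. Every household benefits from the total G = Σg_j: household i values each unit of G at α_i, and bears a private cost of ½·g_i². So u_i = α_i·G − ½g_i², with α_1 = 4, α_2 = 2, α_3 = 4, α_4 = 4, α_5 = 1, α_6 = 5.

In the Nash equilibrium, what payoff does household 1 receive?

72

Household i's FOC: ∂u_i/∂g_i = α_i − g_i = 0, so g_i* = α_i.
NE contributions = (4, 2, 4, 4, 1, 5); G = 20.
u_1 = α_1·G − ½·(g_1)² = 4·20 − ½·4² = 72.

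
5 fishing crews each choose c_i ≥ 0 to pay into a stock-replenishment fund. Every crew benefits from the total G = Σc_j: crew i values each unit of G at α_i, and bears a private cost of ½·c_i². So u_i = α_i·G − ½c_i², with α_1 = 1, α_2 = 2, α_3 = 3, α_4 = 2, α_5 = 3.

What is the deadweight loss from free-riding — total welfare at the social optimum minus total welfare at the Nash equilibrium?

195

Crew i's FOC: ∂u_i/∂c_i = α_i − c_i = 0, so c_i* = α_i.
NE contributions = (1, 2, 3, 2, 3); G = 11.
W^NE = (Σα)·G − ½Σα_i² = 11² − ½·27 = 107.5.
Planner sets c_i = Σα_j = 11 for every i, so G^SO = 5·11 = 55.
W^SO = (Σα)·G^SO − ½·5·(Σα)² = (5/2)·11² = 302.5.
Deadweight loss = W^SO − W^NE = 195.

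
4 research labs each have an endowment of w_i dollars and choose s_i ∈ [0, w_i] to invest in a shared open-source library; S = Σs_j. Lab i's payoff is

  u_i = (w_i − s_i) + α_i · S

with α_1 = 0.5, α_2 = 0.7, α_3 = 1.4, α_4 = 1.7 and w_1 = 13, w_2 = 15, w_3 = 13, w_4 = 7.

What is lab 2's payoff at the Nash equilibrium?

∂u_i/∂s_i = α_i − 1, so lab i contributes w_i if α_i > 1, else 0.
α_i > 1 for i ∈ {3, 4}; NE contributions (0, 0, 13, 7), S = 20.
u_2 = (15 − 0) + 0.7·20 = 29.

29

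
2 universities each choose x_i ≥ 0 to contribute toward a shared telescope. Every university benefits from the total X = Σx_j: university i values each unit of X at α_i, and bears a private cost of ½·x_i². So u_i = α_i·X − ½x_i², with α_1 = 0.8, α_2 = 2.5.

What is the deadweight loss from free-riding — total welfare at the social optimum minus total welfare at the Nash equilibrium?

3.445

University i's FOC: ∂u_i/∂x_i = α_i − x_i = 0, so x_i* = α_i.
NE contributions = (0.8, 2.5); X = 3.3.
W^NE = (Σα)·X − ½Σα_i² = 3.3² − ½·6.89 = 7.445.
Planner sets x_i = Σα_j = 3.3 for every i, so X^SO = 2·3.3 = 6.6.
W^SO = (Σα)·X^SO − ½·2·(Σα)² = (2/2)·3.3² = 10.89.
Deadweight loss = W^SO − W^NE = 3.445.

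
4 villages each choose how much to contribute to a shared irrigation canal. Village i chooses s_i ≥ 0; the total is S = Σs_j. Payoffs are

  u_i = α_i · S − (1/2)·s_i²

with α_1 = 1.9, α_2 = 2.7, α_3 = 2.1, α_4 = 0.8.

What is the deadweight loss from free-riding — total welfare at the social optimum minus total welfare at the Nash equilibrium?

64.225

Village i's FOC: ∂u_i/∂s_i = α_i − s_i = 0, so s_i* = α_i.
NE contributions = (1.9, 2.7, 2.1, 0.8); S = 7.5.
W^NE = (Σα)·S − ½Σα_i² = 7.5² − ½·15.95 = 48.275.
Planner sets s_i = Σα_j = 7.5 for every i, so S^SO = 4·7.5 = 30.
W^SO = (Σα)·S^SO − ½·4·(Σα)² = (4/2)·7.5² = 112.5.
Deadweight loss = W^SO − W^NE = 64.225.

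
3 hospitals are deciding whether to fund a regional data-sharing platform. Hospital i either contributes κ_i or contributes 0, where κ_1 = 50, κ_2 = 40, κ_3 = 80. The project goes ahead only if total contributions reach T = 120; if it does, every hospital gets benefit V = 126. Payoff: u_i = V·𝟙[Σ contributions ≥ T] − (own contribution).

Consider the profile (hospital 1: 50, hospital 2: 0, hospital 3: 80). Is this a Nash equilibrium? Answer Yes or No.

Total = 130 ≥ 120: provided.
Hospital 1 (pledges 50, payoff 76): dropping to 0 → total 80, payoff 0. No gain.
Hospital 2 (pledges 0, payoff 126): pledging 40 → total 170, payoff 86. No gain.
Hospital 3 (pledges 80, payoff 46): dropping to 0 → total 50, payoff 0. No gain.

Yes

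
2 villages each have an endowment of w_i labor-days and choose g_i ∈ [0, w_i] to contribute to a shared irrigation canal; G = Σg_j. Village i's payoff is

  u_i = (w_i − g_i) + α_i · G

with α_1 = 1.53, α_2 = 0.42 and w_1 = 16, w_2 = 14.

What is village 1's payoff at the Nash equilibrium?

24.48

∂u_i/∂g_i = α_i − 1, so village i contributes w_i if α_i > 1, else 0.
α_i > 1 for i ∈ {1}; NE contributions (16, 0), G = 16.
u_1 = (16 − 16) + 1.53·16 = 24.48.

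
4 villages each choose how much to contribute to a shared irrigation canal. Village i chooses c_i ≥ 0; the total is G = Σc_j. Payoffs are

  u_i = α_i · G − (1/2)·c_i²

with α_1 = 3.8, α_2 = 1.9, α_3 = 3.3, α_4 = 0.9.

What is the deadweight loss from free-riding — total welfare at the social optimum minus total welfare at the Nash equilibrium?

Village i's FOC: ∂u_i/∂c_i = α_i − c_i = 0, so c_i* = α_i.
NE contributions = (3.8, 1.9, 3.3, 0.9); G = 9.9.
W^NE = (Σα)·G − ½Σα_i² = 9.9² − ½·29.75 = 83.135.
Planner sets c_i = Σα_j = 9.9 for every i, so G^SO = 4·9.9 = 39.6.
W^SO = (Σα)·G^SO − ½·4·(Σα)² = (4/2)·9.9² = 196.02.
Deadweight loss = W^SO − W^NE = 112.885.

112.885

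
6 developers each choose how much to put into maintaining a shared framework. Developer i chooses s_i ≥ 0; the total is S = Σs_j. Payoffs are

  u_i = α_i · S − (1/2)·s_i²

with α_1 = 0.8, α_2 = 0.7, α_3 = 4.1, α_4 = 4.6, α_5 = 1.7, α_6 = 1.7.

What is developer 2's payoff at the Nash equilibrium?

Developer i's FOC: ∂u_i/∂s_i = α_i − s_i = 0, so s_i* = α_i.
NE contributions = (0.8, 0.7, 4.1, 4.6, 1.7, 1.7); S = 13.6.
u_2 = α_2·S − ½·(s_2)² = 0.7·13.6 − ½·0.7² = 9.275.

9.275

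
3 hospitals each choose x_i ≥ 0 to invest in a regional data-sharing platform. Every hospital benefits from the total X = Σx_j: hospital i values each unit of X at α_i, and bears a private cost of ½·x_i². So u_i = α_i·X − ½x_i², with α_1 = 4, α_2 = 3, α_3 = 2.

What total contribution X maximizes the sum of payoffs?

Planner FOC: ∂(Σu_j)/∂x_i = (Σα_j) − x_i = 0, so x_i^SO = Σα_j = 9 for every i; X^SO = 27.

27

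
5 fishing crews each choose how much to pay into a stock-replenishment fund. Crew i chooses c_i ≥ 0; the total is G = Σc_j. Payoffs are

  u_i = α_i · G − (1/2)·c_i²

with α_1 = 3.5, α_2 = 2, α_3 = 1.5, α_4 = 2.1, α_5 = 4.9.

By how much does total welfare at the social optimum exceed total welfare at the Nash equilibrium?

317.46

Crew i's FOC: ∂u_i/∂c_i = α_i − c_i = 0, so c_i* = α_i.
NE contributions = (3.5, 2, 1.5, 2.1, 4.9); G = 14.
W^NE = (Σα)·G − ½Σα_i² = 14² − ½·46.92 = 172.54.
Planner sets c_i = Σα_j = 14 for every i, so G^SO = 5·14 = 70.
W^SO = (Σα)·G^SO − ½·5·(Σα)² = (5/2)·14² = 490.
Deadweight loss = W^SO − W^NE = 317.46.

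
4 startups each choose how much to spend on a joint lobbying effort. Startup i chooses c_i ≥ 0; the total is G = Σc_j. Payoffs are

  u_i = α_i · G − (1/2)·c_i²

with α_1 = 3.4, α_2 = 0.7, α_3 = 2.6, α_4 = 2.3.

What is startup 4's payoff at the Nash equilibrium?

18.055

Startup i's FOC: ∂u_i/∂c_i = α_i − c_i = 0, so c_i* = α_i.
NE contributions = (3.4, 0.7, 2.6, 2.3); G = 9.
u_4 = α_4·G − ½·(c_4)² = 2.3·9 − ½·2.3² = 18.055.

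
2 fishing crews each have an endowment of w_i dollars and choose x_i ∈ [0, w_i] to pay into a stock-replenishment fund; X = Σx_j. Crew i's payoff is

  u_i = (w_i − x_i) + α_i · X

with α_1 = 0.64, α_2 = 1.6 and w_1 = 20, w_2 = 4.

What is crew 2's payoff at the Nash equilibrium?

∂u_i/∂x_i = α_i − 1, so crew i contributes w_i if α_i > 1, else 0.
α_i > 1 for i ∈ {2}; NE contributions (0, 4), X = 4.
u_2 = (4 − 4) + 1.6·4 = 6.4.

6.4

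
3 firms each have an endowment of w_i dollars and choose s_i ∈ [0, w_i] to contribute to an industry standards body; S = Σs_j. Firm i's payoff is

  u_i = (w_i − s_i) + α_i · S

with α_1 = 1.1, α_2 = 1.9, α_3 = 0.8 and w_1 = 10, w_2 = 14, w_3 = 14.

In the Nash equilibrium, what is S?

∂u_i/∂s_i = α_i − 1, so firm i contributes w_i if α_i > 1, else 0.
α_i > 1 for i ∈ {1, 2}; NE contributions (10, 14, 0), S = 24.

24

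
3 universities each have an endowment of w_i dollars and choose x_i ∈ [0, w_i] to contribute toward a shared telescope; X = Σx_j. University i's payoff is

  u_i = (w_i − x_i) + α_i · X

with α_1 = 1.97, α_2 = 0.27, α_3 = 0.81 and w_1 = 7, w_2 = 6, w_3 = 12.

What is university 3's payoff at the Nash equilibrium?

17.67

∂u_i/∂x_i = α_i − 1, so university i contributes w_i if α_i > 1, else 0.
α_i > 1 for i ∈ {1}; NE contributions (7, 0, 0), X = 7.
u_3 = (12 − 0) + 0.81·7 = 17.67.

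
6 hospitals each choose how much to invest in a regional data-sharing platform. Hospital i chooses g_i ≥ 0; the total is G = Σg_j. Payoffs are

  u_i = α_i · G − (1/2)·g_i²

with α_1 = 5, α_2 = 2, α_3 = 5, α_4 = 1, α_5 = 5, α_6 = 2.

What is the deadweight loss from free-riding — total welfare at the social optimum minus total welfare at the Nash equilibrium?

842

Hospital i's FOC: ∂u_i/∂g_i = α_i − g_i = 0, so g_i* = α_i.
NE contributions = (5, 2, 5, 1, 5, 2); G = 20.
W^NE = (Σα)·G − ½Σα_i² = 20² − ½·84 = 358.
Planner sets g_i = Σα_j = 20 for every i, so G^SO = 6·20 = 120.
W^SO = (Σα)·G^SO − ½·6·(Σα)² = (6/2)·20² = 1200.
Deadweight loss = W^SO − W^NE = 842.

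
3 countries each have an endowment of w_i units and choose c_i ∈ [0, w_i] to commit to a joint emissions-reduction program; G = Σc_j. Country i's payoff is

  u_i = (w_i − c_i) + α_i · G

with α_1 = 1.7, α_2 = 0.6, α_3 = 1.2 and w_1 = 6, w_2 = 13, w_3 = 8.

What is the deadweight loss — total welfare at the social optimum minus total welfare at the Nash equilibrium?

∂u_i/∂c_i = α_i − 1, so country i contributes w_i if α_i > 1, else 0.
α_i > 1 for i ∈ {1, 3}; NE contributions (6, 0, 8), G = 14.
W^NE = Σw_i − G^NE + (Σα_i)·G^NE = 27 + 2.5·14 = 62.
Planner: ∂(Σu_j)/∂c_i = Σα_j − 1 = 2.5 > 0, so everyone contributes w_i; G^SO = 27, W^SO = 27 + 2.5·27 = 94.5.
Deadweight loss = 32.5.

32.5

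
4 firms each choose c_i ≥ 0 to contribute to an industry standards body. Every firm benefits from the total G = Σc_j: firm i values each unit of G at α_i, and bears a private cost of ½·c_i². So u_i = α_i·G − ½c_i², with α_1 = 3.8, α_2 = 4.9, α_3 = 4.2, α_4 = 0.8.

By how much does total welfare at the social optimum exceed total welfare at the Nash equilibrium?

216.055

Firm i's FOC: ∂u_i/∂c_i = α_i − c_i = 0, so c_i* = α_i.
NE contributions = (3.8, 4.9, 4.2, 0.8); G = 13.7.
W^NE = (Σα)·G − ½Σα_i² = 13.7² − ½·56.73 = 159.325.
Planner sets c_i = Σα_j = 13.7 for every i, so G^SO = 4·13.7 = 54.8.
W^SO = (Σα)·G^SO − ½·4·(Σα)² = (4/2)·13.7² = 375.38.
Deadweight loss = W^SO − W^NE = 216.055.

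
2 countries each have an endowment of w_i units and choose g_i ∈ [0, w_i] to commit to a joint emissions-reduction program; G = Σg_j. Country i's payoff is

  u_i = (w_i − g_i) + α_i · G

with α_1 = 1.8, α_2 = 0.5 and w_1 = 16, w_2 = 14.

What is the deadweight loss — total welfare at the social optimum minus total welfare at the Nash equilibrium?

18.2

∂u_i/∂g_i = α_i − 1, so country i contributes w_i if α_i > 1, else 0.
α_i > 1 for i ∈ {1}; NE contributions (16, 0), G = 16.
W^NE = Σw_i − G^NE + (Σα_i)·G^NE = 30 + 1.3·16 = 50.8.
Planner: ∂(Σu_j)/∂g_i = Σα_j − 1 = 1.3 > 0, so everyone contributes w_i; G^SO = 30, W^SO = 30 + 1.3·30 = 69.
Deadweight loss = 18.2.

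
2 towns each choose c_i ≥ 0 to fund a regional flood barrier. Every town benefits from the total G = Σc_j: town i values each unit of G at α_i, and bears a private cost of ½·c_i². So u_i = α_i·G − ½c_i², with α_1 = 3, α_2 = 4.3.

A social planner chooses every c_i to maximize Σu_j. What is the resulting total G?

14.6

Planner FOC: ∂(Σu_j)/∂c_i = (Σα_j) − c_i = 0, so c_i^SO = Σα_j = 7.3 for every i; G^SO = 14.6.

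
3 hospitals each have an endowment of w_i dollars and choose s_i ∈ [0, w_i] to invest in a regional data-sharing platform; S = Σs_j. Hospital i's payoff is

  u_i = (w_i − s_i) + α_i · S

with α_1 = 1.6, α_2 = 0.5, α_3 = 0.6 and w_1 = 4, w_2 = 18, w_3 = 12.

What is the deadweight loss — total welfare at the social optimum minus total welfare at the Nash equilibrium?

51

∂u_i/∂s_i = α_i − 1, so hospital i contributes w_i if α_i > 1, else 0.
α_i > 1 for i ∈ {1}; NE contributions (4, 0, 0), S = 4.
W^NE = Σw_i − S^NE + (Σα_i)·S^NE = 34 + 1.7·4 = 40.8.
Planner: ∂(Σu_j)/∂s_i = Σα_j − 1 = 1.7 > 0, so everyone contributes w_i; S^SO = 34, W^SO = 34 + 1.7·34 = 91.8.
Deadweight loss = 51.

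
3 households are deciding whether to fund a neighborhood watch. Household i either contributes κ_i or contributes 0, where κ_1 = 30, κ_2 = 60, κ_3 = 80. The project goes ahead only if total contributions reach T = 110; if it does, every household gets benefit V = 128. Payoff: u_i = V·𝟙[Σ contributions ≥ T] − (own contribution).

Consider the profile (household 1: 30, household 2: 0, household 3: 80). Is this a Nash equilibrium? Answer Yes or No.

Total = 110 ≥ 110: provided.
Household 1 (pledges 30, payoff 98): dropping to 0 → total 80, payoff 0. No gain.
Household 2 (pledges 0, payoff 128): pledging 60 → total 170, payoff 68. No gain.
Household 3 (pledges 80, payoff 48): dropping to 0 → total 30, payoff 0. No gain.

Yes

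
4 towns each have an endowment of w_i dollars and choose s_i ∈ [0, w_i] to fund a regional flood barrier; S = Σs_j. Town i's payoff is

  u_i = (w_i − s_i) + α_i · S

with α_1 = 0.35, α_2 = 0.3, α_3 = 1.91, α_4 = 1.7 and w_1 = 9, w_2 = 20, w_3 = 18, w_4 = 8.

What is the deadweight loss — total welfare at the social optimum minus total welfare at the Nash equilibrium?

94.54

∂u_i/∂s_i = α_i − 1, so town i contributes w_i if α_i > 1, else 0.
α_i > 1 for i ∈ {3, 4}; NE contributions (0, 0, 18, 8), S = 26.
W^NE = Σw_i − S^NE + (Σα_i)·S^NE = 55 + 3.26·26 = 139.76.
Planner: ∂(Σu_j)/∂s_i = Σα_j − 1 = 3.26 > 0, so everyone contributes w_i; S^SO = 55, W^SO = 55 + 3.26·55 = 234.3.
Deadweight loss = 94.54.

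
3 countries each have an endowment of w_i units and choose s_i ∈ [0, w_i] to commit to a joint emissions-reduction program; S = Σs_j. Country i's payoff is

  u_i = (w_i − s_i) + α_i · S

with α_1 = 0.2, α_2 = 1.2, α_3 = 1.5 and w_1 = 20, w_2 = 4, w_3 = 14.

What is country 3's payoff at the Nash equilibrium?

27

∂u_i/∂s_i = α_i − 1, so country i contributes w_i if α_i > 1, else 0.
α_i > 1 for i ∈ {2, 3}; NE contributions (0, 4, 14), S = 18.
u_3 = (14 − 14) + 1.5·18 = 27.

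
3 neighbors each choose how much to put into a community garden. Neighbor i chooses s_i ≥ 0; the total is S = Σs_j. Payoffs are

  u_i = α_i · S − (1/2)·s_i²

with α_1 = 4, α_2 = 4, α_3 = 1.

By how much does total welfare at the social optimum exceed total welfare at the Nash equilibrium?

57

Neighbor i's FOC: ∂u_i/∂s_i = α_i − s_i = 0, so s_i* = α_i.
NE contributions = (4, 4, 1); S = 9.
W^NE = (Σα)·S − ½Σα_i² = 9² − ½·33 = 64.5.
Planner sets s_i = Σα_j = 9 for every i, so S^SO = 3·9 = 27.
W^SO = (Σα)·S^SO − ½·3·(Σα)² = (3/2)·9² = 121.5.
Deadweight loss = W^SO − W^NE = 57.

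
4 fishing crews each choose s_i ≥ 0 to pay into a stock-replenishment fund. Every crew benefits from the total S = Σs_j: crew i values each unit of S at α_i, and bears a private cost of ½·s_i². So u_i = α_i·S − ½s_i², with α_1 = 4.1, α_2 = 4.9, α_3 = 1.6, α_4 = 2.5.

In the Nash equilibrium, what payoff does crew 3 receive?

Crew i's FOC: ∂u_i/∂s_i = α_i − s_i = 0, so s_i* = α_i.
NE contributions = (4.1, 4.9, 1.6, 2.5); S = 13.1.
u_3 = α_3·S − ½·(s_3)² = 1.6·13.1 − ½·1.6² = 19.68.

19.68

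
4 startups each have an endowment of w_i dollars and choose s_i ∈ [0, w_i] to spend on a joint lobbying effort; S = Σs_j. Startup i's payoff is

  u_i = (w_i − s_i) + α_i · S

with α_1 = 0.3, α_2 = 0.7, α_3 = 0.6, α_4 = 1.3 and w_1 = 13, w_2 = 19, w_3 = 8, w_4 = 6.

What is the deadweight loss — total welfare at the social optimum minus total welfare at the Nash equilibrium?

76

∂u_i/∂s_i = α_i − 1, so startup i contributes w_i if α_i > 1, else 0.
α_i > 1 for i ∈ {4}; NE contributions (0, 0, 0, 6), S = 6.
W^NE = Σw_i − S^NE + (Σα_i)·S^NE = 46 + 1.9·6 = 57.4.
Planner: ∂(Σu_j)/∂s_i = Σα_j − 1 = 1.9 > 0, so everyone contributes w_i; S^SO = 46, W^SO = 46 + 1.9·46 = 133.4.
Deadweight loss = 76.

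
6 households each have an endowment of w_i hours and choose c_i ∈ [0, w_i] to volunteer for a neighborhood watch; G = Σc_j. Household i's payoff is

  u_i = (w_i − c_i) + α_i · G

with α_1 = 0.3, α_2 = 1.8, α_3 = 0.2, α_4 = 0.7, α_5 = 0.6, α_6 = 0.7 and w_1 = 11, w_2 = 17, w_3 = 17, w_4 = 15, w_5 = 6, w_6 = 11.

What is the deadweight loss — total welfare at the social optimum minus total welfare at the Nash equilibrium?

198

∂u_i/∂c_i = α_i − 1, so household i contributes w_i if α_i > 1, else 0.
α_i > 1 for i ∈ {2}; NE contributions (0, 17, 0, 0, 0, 0), G = 17.
W^NE = Σw_i − G^NE + (Σα_i)·G^NE = 77 + 3.3·17 = 133.1.
Planner: ∂(Σu_j)/∂c_i = Σα_j − 1 = 3.3 > 0, so everyone contributes w_i; G^SO = 77, W^SO = 77 + 3.3·77 = 331.1.
Deadweight loss = 198.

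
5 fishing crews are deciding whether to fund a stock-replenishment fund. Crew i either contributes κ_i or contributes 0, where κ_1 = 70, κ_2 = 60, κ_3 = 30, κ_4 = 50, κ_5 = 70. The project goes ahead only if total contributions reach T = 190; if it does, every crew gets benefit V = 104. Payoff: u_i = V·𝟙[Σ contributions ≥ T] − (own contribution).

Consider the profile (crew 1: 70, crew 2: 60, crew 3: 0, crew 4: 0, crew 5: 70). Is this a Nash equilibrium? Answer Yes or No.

Yes

Total = 200 ≥ 190: provided.
Crew 1 (pledges 70, payoff 34): dropping to 0 → total 130, payoff 0. No gain.
Crew 2 (pledges 60, payoff 44): dropping to 0 → total 140, payoff 0. No gain.
Crew 3 (pledges 0, payoff 104): pledging 30 → total 230, payoff 74. No gain.
Crew 4 (pledges 0, payoff 104): pledging 50 → total 250, payoff 54. No gain.
Crew 5 (pledges 70, payoff 34): dropping to 0 → total 130, payoff 0. No gain.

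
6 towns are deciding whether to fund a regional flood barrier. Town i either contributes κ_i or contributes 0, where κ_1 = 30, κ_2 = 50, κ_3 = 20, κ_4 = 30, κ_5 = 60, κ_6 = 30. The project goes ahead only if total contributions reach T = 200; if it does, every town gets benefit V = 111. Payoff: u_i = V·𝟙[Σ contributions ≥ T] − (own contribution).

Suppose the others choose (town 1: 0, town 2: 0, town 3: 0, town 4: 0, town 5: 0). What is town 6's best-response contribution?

Others' total = 0. Even contributing 30 gives 30 < 200: no benefit either way.
Best response: 0.

0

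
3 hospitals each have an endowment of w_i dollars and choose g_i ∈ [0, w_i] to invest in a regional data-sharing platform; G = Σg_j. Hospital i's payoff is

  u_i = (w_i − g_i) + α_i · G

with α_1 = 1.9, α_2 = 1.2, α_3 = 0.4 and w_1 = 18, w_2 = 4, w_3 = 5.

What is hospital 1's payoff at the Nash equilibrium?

41.8

∂u_i/∂g_i = α_i − 1, so hospital i contributes w_i if α_i > 1, else 0.
α_i > 1 for i ∈ {1, 2}; NE contributions (18, 4, 0), G = 22.
u_1 = (18 − 18) + 1.9·22 = 41.8.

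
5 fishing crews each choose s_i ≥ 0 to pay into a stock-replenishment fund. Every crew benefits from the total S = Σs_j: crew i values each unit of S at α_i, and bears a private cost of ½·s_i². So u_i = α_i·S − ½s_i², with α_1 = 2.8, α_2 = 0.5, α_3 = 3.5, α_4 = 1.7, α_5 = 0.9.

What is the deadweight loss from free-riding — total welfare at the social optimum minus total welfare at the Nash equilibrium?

144.56

Crew i's FOC: ∂u_i/∂s_i = α_i − s_i = 0, so s_i* = α_i.
NE contributions = (2.8, 0.5, 3.5, 1.7, 0.9); S = 9.4.
W^NE = (Σα)·S − ½Σα_i² = 9.4² − ½·24.04 = 76.34.
Planner sets s_i = Σα_j = 9.4 for every i, so S^SO = 5·9.4 = 47.
W^SO = (Σα)·S^SO − ½·5·(Σα)² = (5/2)·9.4² = 220.9.
Deadweight loss = W^SO − W^NE = 144.56.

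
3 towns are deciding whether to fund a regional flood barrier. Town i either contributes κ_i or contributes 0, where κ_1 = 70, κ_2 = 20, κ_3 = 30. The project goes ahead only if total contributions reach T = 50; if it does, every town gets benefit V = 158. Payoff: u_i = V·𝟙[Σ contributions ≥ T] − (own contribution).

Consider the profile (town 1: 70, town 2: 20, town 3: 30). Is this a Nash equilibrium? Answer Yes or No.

Total = 120 ≥ 50: provided.
Town 1 (pledges 70, payoff 88): dropping to 0 → total 50, payoff 158. Profitable deviation.

No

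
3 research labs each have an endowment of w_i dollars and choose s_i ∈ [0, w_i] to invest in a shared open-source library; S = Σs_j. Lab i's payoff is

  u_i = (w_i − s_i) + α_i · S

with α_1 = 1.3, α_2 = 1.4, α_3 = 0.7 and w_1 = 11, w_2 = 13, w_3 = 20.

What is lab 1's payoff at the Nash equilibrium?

31.2

∂u_i/∂s_i = α_i − 1, so lab i contributes w_i if α_i > 1, else 0.
α_i > 1 for i ∈ {1, 2}; NE contributions (11, 13, 0), S = 24.
u_1 = (11 − 11) + 1.3·24 = 31.2.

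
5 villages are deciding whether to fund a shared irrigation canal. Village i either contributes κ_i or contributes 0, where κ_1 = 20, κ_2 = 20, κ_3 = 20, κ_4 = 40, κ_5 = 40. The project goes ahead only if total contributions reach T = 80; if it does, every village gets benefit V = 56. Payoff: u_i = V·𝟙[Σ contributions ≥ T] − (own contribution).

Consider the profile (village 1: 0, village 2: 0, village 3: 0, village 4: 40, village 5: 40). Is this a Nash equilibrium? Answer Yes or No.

Yes

Total = 80 ≥ 80: provided.
Village 1 (pledges 0, payoff 56): pledging 20 → total 100, payoff 36. No gain.
Village 2 (pledges 0, payoff 56): pledging 20 → total 100, payoff 36. No gain.
Village 3 (pledges 0, payoff 56): pledging 20 → total 100, payoff 36. No gain.
Village 4 (pledges 40, payoff 16): dropping to 0 → total 40, payoff 0. No gain.
Village 5 (pledges 40, payoff 16): dropping to 0 → total 40, payoff 0. No gain.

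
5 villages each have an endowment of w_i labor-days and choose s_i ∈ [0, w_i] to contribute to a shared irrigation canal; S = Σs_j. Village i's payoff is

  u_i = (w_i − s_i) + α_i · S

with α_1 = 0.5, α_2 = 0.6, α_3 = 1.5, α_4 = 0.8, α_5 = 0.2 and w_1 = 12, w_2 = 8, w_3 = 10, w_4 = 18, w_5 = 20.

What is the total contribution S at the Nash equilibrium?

∂u_i/∂s_i = α_i − 1, so village i contributes w_i if α_i > 1, else 0.
α_i > 1 for i ∈ {3}; NE contributions (0, 0, 10, 0, 0), S = 10.

10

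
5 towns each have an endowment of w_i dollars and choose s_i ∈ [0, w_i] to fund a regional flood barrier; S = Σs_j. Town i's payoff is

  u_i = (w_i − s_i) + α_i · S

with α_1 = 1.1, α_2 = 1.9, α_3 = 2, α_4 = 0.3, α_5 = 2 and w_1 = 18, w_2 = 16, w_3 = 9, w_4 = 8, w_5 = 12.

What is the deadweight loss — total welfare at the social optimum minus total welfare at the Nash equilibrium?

∂u_i/∂s_i = α_i − 1, so town i contributes w_i if α_i > 1, else 0.
α_i > 1 for i ∈ {1, 2, 3, 5}; NE contributions (18, 16, 9, 0, 12), S = 55.
W^NE = Σw_i − S^NE + (Σα_i)·S^NE = 63 + 6.3·55 = 409.5.
Planner: ∂(Σu_j)/∂s_i = Σα_j − 1 = 6.3 > 0, so everyone contributes w_i; S^SO = 63, W^SO = 63 + 6.3·63 = 459.9.
Deadweight loss = 50.4.

50.4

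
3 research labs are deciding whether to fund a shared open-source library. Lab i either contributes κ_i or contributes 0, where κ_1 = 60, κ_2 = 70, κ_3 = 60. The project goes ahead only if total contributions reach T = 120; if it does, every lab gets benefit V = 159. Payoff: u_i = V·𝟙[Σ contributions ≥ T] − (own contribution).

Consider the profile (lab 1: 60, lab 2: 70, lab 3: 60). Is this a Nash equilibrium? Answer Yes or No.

No

Total = 190 ≥ 120: provided.
Lab 1 (pledges 60, payoff 99): dropping to 0 → total 130, payoff 159. Profitable deviation.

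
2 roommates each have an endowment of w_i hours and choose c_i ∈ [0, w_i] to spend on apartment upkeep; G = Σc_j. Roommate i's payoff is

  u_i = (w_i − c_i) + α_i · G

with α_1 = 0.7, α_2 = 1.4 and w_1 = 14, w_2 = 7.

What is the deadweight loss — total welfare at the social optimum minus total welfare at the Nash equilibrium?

15.4

∂u_i/∂c_i = α_i − 1, so roommate i contributes w_i if α_i > 1, else 0.
α_i > 1 for i ∈ {2}; NE contributions (0, 7), G = 7.
W^NE = Σw_i − G^NE + (Σα_i)·G^NE = 21 + 1.1·7 = 28.7.
Planner: ∂(Σu_j)/∂c_i = Σα_j − 1 = 1.1 > 0, so everyone contributes w_i; G^SO = 21, W^SO = 21 + 1.1·21 = 44.1.
Deadweight loss = 15.4.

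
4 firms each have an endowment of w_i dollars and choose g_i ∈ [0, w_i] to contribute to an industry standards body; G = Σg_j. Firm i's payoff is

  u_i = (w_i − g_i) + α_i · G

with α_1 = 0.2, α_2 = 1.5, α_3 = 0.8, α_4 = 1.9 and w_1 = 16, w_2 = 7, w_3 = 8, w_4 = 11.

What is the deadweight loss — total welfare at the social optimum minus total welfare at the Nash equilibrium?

∂u_i/∂g_i = α_i − 1, so firm i contributes w_i if α_i > 1, else 0.
α_i > 1 for i ∈ {2, 4}; NE contributions (0, 7, 0, 11), G = 18.
W^NE = Σw_i − G^NE + (Σα_i)·G^NE = 42 + 3.4·18 = 103.2.
Planner: ∂(Σu_j)/∂g_i = Σα_j − 1 = 3.4 > 0, so everyone contributes w_i; G^SO = 42, W^SO = 42 + 3.4·42 = 184.8.
Deadweight loss = 81.6.

81.6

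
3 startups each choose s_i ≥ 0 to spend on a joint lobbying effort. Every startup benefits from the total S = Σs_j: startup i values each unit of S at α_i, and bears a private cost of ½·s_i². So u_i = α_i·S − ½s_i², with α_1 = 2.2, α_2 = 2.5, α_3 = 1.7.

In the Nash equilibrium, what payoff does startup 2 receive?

12.875

Startup i's FOC: ∂u_i/∂s_i = α_i − s_i = 0, so s_i* = α_i.
NE contributions = (2.2, 2.5, 1.7); S = 6.4.
u_2 = α_2·S − ½·(s_2)² = 2.5·6.4 − ½·2.5² = 12.875.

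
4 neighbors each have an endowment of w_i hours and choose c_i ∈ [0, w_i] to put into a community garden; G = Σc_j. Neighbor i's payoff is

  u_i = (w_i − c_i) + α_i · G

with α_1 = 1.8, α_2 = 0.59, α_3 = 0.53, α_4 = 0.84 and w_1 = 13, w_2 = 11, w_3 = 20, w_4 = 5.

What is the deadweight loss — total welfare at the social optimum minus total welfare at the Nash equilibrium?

∂u_i/∂c_i = α_i − 1, so neighbor i contributes w_i if α_i > 1, else 0.
α_i > 1 for i ∈ {1}; NE contributions (13, 0, 0, 0), G = 13.
W^NE = Σw_i − G^NE + (Σα_i)·G^NE = 49 + 2.76·13 = 84.88.
Planner: ∂(Σu_j)/∂c_i = Σα_j − 1 = 2.76 > 0, so everyone contributes w_i; G^SO = 49, W^SO = 49 + 2.76·49 = 184.24.
Deadweight loss = 99.36.

99.36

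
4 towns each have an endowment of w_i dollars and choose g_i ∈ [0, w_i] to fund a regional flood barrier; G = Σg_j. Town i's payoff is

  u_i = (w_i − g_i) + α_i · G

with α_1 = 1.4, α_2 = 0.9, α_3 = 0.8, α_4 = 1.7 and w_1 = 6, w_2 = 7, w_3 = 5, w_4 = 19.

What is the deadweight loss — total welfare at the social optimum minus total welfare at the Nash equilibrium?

∂u_i/∂g_i = α_i − 1, so town i contributes w_i if α_i > 1, else 0.
α_i > 1 for i ∈ {1, 4}; NE contributions (6, 0, 0, 19), G = 25.
W^NE = Σw_i − G^NE + (Σα_i)·G^NE = 37 + 3.8·25 = 132.
Planner: ∂(Σu_j)/∂g_i = Σα_j − 1 = 3.8 > 0, so everyone contributes w_i; G^SO = 37, W^SO = 37 + 3.8·37 = 177.6.
Deadweight loss = 45.6.

45.6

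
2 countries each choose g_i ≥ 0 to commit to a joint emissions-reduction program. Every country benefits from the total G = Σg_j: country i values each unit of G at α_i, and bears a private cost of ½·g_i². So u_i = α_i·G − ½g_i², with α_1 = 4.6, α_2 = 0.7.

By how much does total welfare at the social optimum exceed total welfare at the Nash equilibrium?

10.825

Country i's FOC: ∂u_i/∂g_i = α_i − g_i = 0, so g_i* = α_i.
NE contributions = (4.6, 0.7); G = 5.3.
W^NE = (Σα)·G − ½Σα_i² = 5.3² − ½·21.65 = 17.265.
Planner sets g_i = Σα_j = 5.3 for every i, so G^SO = 2·5.3 = 10.6.
W^SO = (Σα)·G^SO − ½·2·(Σα)² = (2/2)·5.3² = 28.09.
Deadweight loss = W^SO − W^NE = 10.825.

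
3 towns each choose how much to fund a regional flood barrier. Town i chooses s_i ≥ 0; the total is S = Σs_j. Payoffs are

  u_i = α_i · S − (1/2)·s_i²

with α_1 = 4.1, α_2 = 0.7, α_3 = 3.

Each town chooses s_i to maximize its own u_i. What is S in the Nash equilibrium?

Town i's FOC: ∂u_i/∂s_i = α_i − s_i = 0, so s_i* = α_i.
NE contributions = (4.1, 0.7, 3); S = 7.8.

7.8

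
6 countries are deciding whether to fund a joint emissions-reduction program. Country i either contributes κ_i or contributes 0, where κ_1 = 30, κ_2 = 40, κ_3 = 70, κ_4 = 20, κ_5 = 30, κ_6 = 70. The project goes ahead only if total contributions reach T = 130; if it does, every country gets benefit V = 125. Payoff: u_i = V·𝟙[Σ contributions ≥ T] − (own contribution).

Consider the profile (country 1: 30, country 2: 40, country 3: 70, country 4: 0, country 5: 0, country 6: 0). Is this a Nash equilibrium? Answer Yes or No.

Yes

Total = 140 ≥ 130: provided.
Country 1 (pledges 30, payoff 95): dropping to 0 → total 110, payoff 0. No gain.
Country 2 (pledges 40, payoff 85): dropping to 0 → total 100, payoff 0. No gain.
Country 3 (pledges 70, payoff 55): dropping to 0 → total 70, payoff 0. No gain.
Country 4 (pledges 0, payoff 125): pledging 20 → total 160, payoff 105. No gain.
Country 5 (pledges 0, payoff 125): pledging 30 → total 170, payoff 95. No gain.
Country 6 (pledges 0, payoff 125): pledging 70 → total 210, payoff 55. No gain.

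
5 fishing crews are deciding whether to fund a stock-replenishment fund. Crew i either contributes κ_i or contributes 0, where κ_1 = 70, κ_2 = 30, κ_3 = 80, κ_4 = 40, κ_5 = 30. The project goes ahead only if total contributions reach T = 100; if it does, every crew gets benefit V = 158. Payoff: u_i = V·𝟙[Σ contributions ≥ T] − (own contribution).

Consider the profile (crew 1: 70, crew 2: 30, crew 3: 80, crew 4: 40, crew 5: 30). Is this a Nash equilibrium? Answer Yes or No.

No

Total = 250 ≥ 100: provided.
Crew 1 (pledges 70, payoff 88): dropping to 0 → total 180, payoff 158. Profitable deviation.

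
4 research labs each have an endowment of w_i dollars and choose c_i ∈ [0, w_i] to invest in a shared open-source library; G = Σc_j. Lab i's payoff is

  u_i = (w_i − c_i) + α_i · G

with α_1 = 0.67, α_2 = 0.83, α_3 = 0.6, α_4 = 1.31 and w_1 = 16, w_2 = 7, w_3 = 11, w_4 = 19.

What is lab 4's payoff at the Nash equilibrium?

∂u_i/∂c_i = α_i − 1, so lab i contributes w_i if α_i > 1, else 0.
α_i > 1 for i ∈ {4}; NE contributions (0, 0, 0, 19), G = 19.
u_4 = (19 − 19) + 1.31·19 = 24.89.

24.89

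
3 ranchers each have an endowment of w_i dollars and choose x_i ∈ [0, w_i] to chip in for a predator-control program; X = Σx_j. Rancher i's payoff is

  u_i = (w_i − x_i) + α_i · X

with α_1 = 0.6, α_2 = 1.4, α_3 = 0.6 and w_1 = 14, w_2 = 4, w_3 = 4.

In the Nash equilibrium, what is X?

∂u_i/∂x_i = α_i − 1, so rancher i contributes w_i if α_i > 1, else 0.
α_i > 1 for i ∈ {2}; NE contributions (0, 4, 0), X = 4.

4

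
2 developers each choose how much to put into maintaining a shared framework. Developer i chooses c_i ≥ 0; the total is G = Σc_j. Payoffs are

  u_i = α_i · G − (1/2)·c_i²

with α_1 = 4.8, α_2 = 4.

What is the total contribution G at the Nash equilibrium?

Developer i's FOC: ∂u_i/∂c_i = α_i − c_i = 0, so c_i* = α_i.
NE contributions = (4.8, 4); G = 8.8.

8.8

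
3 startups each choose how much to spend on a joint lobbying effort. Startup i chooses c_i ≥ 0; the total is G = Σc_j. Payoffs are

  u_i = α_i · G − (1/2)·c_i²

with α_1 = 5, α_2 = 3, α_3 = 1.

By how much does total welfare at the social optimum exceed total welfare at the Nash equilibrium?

Startup i's FOC: ∂u_i/∂c_i = α_i − c_i = 0, so c_i* = α_i.
NE contributions = (5, 3, 1); G = 9.
W^NE = (Σα)·G − ½Σα_i² = 9² − ½·35 = 63.5.
Planner sets c_i = Σα_j = 9 for every i, so G^SO = 3·9 = 27.
W^SO = (Σα)·G^SO − ½·3·(Σα)² = (3/2)·9² = 121.5.
Deadweight loss = W^SO − W^NE = 58.

58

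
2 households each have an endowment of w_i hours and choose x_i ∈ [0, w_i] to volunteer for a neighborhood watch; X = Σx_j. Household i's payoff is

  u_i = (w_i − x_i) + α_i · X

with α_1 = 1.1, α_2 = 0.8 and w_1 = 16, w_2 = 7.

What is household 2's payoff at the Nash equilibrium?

19.8

∂u_i/∂x_i = α_i − 1, so household i contributes w_i if α_i > 1, else 0.
α_i > 1 for i ∈ {1}; NE contributions (16, 0), X = 16.
u_2 = (7 − 0) + 0.8·16 = 19.8.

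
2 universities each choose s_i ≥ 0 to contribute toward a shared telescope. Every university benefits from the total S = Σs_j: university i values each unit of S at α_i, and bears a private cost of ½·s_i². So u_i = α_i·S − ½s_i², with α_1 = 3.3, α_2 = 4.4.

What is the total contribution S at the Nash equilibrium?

University i's FOC: ∂u_i/∂s_i = α_i − s_i = 0, so s_i* = α_i.
NE contributions = (3.3, 4.4); S = 7.7.

7.7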